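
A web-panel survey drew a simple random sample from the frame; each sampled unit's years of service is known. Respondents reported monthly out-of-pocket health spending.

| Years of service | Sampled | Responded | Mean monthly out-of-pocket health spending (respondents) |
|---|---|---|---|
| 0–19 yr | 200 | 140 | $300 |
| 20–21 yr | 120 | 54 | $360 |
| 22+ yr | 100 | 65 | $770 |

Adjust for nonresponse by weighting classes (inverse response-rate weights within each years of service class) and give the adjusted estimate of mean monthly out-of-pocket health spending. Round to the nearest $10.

$430

Class response rates: 0–19 yr 140/200 = 70%, 20–21 yr 54/120 = 45%, 22+ yr 65/100 = 65%.
With weight = n_sampled/n_responded per class, the weighted class total is n_sampled:
  0–19 yr: 200 × 300 = 60,000
  20–21 yr: 120 × 360 = 43,200
  22+ yr: 100 × 770 = 77,000
Adjusted estimate = 180,200 / 420 = 429.048 → $430.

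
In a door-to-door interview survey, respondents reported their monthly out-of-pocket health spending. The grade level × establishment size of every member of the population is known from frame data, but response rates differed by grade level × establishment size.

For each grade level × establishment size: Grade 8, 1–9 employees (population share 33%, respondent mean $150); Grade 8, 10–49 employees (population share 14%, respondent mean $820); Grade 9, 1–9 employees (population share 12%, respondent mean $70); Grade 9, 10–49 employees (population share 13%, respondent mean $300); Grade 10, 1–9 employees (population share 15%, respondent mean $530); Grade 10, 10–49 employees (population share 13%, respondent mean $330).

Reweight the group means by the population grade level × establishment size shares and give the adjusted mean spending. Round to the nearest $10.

$330

Each cell contributes population-share × respondent value:
  Grade 8, 1–9 employees: 0.33 × 150 = 49.5
  Grade 8, 10–49 employees: 0.14 × 820 = 114.8
  Grade 9, 1–9 employees: 0.12 × 70 = 8.4
  Grade 9, 10–49 employees: 0.13 × 300 = 39
  Grade 10, 1–9 employees: 0.15 × 530 = 79.5
  Grade 10, 10–49 employees: 0.13 × 330 = 42.9
Post-stratified estimate = 334.1 → $330.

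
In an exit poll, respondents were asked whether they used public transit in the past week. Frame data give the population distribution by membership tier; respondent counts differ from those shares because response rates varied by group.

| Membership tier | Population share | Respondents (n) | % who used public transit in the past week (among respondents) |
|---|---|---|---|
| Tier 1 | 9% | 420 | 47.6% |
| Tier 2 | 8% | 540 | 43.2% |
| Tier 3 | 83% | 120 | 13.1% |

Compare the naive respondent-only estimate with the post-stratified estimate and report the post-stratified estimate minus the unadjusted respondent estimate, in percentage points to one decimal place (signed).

Naive respondent-only estimate (weights = respondent counts):
  (420/1080)×47.6 + (540/1080)×43.2 + (120/1080)×13.1 = 41.5667%
Post-stratifying to population shares instead:
  0.09×47.6 + 0.08×43.2 + 0.83×13.1 = 18.613%
Difference = 18.613 − 41.5667 = -22.9537 pp.

-23.0 percentage points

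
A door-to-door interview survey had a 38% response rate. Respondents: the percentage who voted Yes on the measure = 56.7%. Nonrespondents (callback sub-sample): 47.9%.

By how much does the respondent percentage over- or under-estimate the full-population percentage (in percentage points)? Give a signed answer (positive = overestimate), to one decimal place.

+5.5 percentage points

Nonresponse fraction = 1 − 0.38 = 0.62.
Bias = (nonresponse fraction) × (respondent percentage − nonrespondent percentage)
     = 0.62 × (56.7 − 47.9) = 0.62 × 8.8 = 5.456.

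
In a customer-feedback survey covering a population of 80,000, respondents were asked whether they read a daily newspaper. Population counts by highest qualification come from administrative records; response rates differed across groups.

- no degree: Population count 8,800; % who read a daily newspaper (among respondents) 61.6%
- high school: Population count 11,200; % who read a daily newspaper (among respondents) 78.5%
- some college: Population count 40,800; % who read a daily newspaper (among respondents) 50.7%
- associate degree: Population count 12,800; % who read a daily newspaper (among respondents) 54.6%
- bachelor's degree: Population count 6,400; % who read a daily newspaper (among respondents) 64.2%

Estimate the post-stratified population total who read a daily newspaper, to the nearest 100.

Each cell contributes its population count × the respondent rate:
  no degree: 8,800 × 61.6% = 5420.8
  high school: 11,200 × 78.5% = 8792
  some college: 40,800 × 50.7% = 20685.6
  associate degree: 12,800 × 54.6% = 6988.8
  bachelor's degree: 6,400 × 64.2% = 4108.8
Estimated total = 45,996 → 46,000.

46,000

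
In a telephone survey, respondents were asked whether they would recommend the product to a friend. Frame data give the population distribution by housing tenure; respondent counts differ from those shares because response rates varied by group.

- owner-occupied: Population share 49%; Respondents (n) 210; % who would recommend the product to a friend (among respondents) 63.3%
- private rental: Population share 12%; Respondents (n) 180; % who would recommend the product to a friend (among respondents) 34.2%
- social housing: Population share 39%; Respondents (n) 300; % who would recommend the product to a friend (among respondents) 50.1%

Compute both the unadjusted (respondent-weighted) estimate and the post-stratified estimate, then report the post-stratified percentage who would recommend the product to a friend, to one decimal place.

Unadjusted (pooled respondent) estimate weights by respondent counts:
  (210/690)×63.3 + (180/690)×34.2 + (300/690)×50.1 = 49.9696%
Post-stratified estimate weights by population shares:
  0.49×63.3 + 0.12×34.2 + 0.39×50.1 = 54.66%

54.7%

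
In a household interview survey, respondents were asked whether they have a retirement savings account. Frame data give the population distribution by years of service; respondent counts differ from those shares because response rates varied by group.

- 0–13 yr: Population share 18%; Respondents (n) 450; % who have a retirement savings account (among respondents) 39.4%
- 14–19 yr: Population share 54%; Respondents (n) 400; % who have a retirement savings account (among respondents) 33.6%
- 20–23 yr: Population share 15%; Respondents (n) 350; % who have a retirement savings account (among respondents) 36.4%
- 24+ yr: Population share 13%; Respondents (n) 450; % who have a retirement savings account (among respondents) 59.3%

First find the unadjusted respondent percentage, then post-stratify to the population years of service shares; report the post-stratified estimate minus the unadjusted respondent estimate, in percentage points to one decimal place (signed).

-4.4 percentage points

Unadjusted (pooled respondent) estimate weights by respondent counts:
  (450/1650)×39.4 + (400/1650)×33.6 + (350/1650)×36.4 + (450/1650)×59.3 = 42.7848%
Post-stratified estimate weights by population shares:
  0.18×39.4 + 0.54×33.6 + 0.15×36.4 + 0.13×59.3 = 38.405%
Difference = 38.405 − 42.7848 = -4.3798 pp.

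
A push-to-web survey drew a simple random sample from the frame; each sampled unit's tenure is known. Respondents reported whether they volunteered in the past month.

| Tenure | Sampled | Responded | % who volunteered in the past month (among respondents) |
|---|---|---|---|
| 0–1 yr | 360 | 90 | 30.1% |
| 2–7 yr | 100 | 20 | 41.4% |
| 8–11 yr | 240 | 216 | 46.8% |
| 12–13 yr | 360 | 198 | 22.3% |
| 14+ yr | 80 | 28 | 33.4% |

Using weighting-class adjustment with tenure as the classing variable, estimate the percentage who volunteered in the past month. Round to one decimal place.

32.4%

Class response rates: 0–1 yr 90/360 = 25%, 2–7 yr 20/100 = 20%, 8–11 yr 216/240 = 90%, 12–13 yr 198/360 = 55%, 14+ yr 28/80 = 35%.
Each respondent's weight = sampled/responded in their class; summing within a class gives n_sampled, so:
  0–1 yr: 360 × 30.1 = 10,836
  2–7 yr: 100 × 41.4 = 4140
  8–11 yr: 240 × 46.8 = 11,232
  12–13 yr: 360 × 22.3 = 8028
  14+ yr: 80 × 33.4 = 2672
Adjusted estimate = 36,908 / 1,140 = 32.3754 → 32.4%.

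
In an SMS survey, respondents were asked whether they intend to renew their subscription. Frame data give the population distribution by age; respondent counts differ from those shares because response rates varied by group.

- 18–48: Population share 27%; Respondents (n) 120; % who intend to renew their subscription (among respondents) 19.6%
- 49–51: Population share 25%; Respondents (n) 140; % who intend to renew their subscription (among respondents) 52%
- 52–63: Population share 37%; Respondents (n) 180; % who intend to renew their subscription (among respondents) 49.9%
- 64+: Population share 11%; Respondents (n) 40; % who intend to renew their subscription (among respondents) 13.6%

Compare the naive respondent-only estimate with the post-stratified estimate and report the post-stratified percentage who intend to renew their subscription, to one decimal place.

38.3%

Unadjusted (pooled respondent) estimate weights by respondent counts:
  (120/480)×19.6 + (140/480)×52 + (180/480)×49.9 + (40/480)×13.6 = 39.9125%
Reweighting by population age shares:
  0.27×19.6 + 0.25×52 + 0.37×49.9 + 0.11×13.6 = 38.251%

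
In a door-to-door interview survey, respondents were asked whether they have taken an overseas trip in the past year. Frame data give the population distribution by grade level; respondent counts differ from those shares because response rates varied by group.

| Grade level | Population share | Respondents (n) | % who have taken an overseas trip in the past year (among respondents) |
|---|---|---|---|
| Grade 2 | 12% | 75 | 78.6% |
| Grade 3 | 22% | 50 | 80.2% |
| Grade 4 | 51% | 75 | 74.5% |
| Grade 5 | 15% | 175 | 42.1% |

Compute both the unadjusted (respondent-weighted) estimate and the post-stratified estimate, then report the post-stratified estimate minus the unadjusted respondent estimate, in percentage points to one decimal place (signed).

Without adjustment, the pooled respondent share is:
  (75/375)×78.6 + (50/375)×80.2 + (75/375)×74.5 + (175/375)×42.1 = 60.96%
Post-stratified estimate weights by population shares:
  0.12×78.6 + 0.22×80.2 + 0.51×74.5 + 0.15×42.1 = 71.386%
Difference = 71.386 − 60.96 = 10.426 pp.

+10.4 percentage points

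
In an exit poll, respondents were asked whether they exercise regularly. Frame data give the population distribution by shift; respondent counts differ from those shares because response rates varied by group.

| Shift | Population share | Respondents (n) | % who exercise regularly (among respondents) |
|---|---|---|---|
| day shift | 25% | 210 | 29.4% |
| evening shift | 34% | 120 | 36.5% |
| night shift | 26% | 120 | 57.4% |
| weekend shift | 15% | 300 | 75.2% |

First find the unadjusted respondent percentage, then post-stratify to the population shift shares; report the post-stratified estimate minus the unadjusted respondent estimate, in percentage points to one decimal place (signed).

-7.4 percentage points

Naive respondent-only estimate (weights = respondent counts):
  (210/750)×29.4 + (120/750)×36.5 + (120/750)×57.4 + (300/750)×75.2 = 53.336%
Reweighting by population shift shares:
  0.25×29.4 + 0.34×36.5 + 0.26×57.4 + 0.15×75.2 = 45.964%
Difference = 45.964 − 53.336 = -7.372 pp.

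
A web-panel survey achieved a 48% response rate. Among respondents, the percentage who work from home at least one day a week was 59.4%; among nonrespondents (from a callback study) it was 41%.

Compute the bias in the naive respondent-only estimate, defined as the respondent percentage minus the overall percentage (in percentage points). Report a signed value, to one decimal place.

Nonresponse fraction = 1 − 0.48 = 0.52.
Bias = (nonresponse fraction) × (respondent percentage − nonrespondent percentage)
     = 0.52 × (59.4 − 41) = 0.52 × 18.4 = 9.568.

+9.6 percentage points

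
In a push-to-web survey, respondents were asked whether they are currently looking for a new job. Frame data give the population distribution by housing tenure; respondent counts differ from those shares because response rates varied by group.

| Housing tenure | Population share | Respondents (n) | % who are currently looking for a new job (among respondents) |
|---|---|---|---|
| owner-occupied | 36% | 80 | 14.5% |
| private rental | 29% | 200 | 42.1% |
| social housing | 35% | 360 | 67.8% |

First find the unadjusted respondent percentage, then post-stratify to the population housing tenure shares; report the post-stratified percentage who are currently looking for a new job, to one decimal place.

41.2%

Unadjusted (pooled respondent) estimate weights by respondent counts:
  (80/640)×14.5 + (200/640)×42.1 + (360/640)×67.8 = 53.1063%
Post-stratified estimate weights by population shares:
  0.36×14.5 + 0.29×42.1 + 0.35×67.8 = 41.159%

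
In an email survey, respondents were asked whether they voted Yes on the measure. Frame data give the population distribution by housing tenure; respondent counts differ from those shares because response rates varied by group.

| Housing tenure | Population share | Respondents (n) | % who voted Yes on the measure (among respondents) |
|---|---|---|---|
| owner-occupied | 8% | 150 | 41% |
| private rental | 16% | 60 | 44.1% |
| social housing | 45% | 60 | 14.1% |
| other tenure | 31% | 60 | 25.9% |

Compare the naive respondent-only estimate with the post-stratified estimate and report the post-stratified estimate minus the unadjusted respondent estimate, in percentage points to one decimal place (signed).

-9.2 percentage points

Naive respondent-only estimate (weights = respondent counts):
  (150/330)×41 + (60/330)×44.1 + (60/330)×14.1 + (60/330)×25.9 = 33.9273%
Post-stratified estimate weights by population shares:
  0.08×41 + 0.16×44.1 + 0.45×14.1 + 0.31×25.9 = 24.71%
Difference = 24.71 − 33.9273 = -9.2173 pp.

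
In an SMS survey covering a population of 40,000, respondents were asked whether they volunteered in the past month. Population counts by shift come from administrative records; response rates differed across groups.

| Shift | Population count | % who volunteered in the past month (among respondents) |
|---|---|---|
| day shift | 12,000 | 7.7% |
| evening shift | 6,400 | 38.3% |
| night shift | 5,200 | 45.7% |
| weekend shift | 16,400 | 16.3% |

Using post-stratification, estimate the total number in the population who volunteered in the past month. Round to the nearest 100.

Each cell contributes its population count × the respondent rate:
  day shift: 12,000 × 7.7% = 924
  evening shift: 6,400 × 38.3% = 2451.2
  night shift: 5,200 × 45.7% = 2376.4
  weekend shift: 16,400 × 16.3% = 2673.2
Estimated total = 8424.8 → 8,400.

8,400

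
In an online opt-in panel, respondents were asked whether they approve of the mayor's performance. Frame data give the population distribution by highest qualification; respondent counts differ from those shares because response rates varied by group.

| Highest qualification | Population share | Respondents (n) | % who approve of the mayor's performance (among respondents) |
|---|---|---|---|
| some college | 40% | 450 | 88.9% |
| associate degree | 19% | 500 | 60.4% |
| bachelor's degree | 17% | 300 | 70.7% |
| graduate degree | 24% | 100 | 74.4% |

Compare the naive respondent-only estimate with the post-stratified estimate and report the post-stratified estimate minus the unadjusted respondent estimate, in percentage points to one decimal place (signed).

+3.7 percentage points

Naive respondent-only estimate (weights = respondent counts):
  (450/1350)×88.9 + (500/1350)×60.4 + (300/1350)×70.7 + (100/1350)×74.4 = 73.2259%
Post-stratified estimate weights by population shares:
  0.4×88.9 + 0.19×60.4 + 0.17×70.7 + 0.24×74.4 = 76.911%
Difference = 76.911 − 73.2259 = 3.6851 pp.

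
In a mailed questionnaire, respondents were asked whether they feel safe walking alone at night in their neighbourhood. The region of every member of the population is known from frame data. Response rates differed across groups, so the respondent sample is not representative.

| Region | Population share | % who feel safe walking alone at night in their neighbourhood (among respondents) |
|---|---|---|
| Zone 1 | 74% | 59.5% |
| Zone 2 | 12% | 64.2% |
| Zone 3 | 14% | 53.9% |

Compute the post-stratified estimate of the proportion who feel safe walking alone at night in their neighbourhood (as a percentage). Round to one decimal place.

Weight each group's respondent value by its population share:
  Zone 1: 0.74 × 59.5 = 44.03
  Zone 2: 0.12 × 64.2 = 7.704
  Zone 3: 0.14 × 53.9 = 7.546
Post-stratified estimate = 59.28 → 59.3%.

59.3%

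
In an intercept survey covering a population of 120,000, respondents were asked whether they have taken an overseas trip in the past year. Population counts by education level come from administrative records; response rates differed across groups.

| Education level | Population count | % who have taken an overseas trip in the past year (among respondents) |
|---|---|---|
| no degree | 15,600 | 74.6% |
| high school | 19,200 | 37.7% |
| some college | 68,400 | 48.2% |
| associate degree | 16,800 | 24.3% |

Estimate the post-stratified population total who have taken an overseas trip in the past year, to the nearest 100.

Apply each group's respondent rate to its population count:
  no degree: 15,600 × 74.6% = 11637.6
  high school: 19,200 × 37.7% = 7238.4
  some college: 68,400 × 48.2% = 32968.8
  associate degree: 16,800 × 24.3% = 4082.4
Estimated total = 55927.2 → 55,900.

55,900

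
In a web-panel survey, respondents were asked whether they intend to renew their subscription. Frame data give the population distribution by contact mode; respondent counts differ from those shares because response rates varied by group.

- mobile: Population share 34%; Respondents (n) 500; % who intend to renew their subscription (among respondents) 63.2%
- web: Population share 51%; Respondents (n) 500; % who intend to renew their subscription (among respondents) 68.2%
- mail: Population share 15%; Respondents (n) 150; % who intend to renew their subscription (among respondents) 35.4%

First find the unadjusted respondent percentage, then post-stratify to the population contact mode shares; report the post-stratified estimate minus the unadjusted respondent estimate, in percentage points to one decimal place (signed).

Unadjusted (pooled respondent) estimate weights by respondent counts:
  (500/1150)×63.2 + (500/1150)×68.2 + (150/1150)×35.4 = 61.7478%
Reweighting by population contact mode shares:
  0.34×63.2 + 0.51×68.2 + 0.15×35.4 = 61.58%
Difference = 61.58 − 61.7478 = -0.1678 pp.

-0.2 percentage points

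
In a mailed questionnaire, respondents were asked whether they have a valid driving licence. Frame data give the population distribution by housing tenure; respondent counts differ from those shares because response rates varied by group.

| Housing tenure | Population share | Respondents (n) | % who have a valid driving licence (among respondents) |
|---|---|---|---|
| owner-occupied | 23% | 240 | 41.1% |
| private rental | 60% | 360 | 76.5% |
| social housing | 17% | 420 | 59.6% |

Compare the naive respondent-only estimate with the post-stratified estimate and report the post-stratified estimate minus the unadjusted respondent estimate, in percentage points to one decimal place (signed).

+4.3 percentage points

Unadjusted (pooled respondent) estimate weights by respondent counts:
  (240/1020)×41.1 + (360/1020)×76.5 + (420/1020)×59.6 = 61.2118%
Post-stratified estimate weights by population shares:
  0.23×41.1 + 0.6×76.5 + 0.17×59.6 = 65.485%
Difference = 65.485 − 61.2118 = 4.2732 pp.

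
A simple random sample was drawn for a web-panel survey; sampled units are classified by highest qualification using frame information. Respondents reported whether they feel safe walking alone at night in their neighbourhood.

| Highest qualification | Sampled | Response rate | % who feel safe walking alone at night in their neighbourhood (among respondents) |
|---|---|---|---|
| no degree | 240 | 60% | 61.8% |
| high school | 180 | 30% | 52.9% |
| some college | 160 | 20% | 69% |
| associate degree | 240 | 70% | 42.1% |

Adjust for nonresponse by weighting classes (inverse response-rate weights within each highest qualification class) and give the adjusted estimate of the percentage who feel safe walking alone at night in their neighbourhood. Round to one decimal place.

With weight = n_sampled/n_responded per class, the weighted class total is n_sampled:
  no degree: 240 × 61.8 = 14,832
  high school: 180 × 52.9 = 9522
  some college: 160 × 69 = 11,040
  associate degree: 240 × 42.1 = 10,104
Adjusted estimate = 45,498 / 820 = 55.4854 → 55.5%.

55.5%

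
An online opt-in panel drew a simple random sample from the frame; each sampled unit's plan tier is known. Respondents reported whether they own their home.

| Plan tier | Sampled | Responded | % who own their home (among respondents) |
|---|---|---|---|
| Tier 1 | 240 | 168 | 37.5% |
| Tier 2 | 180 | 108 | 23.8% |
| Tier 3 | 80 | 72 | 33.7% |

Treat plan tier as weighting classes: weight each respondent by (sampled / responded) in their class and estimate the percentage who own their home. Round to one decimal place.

32.0%

Class response rates: Tier 1 168/240 = 70%, Tier 2 108/180 = 60%, Tier 3 72/80 = 90%.
Inverse-response-rate weighting restores each class to its sampled count, so class totals weight by n_sampled:
  Tier 1: 240 × 37.5 = 9000
  Tier 2: 180 × 23.8 = 4284
  Tier 3: 80 × 33.7 = 2696
Adjusted estimate = 15,980 / 500 = 31.96 → 32.0%.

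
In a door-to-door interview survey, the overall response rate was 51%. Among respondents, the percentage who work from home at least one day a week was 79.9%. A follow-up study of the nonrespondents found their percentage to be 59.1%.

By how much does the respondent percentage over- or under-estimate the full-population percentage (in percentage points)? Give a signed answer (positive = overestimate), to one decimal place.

+10.2 percentage points

Nonresponse fraction = 1 − 0.51 = 0.49.
Bias = (nonresponse fraction) × (respondent percentage − nonrespondent percentage)
     = 0.49 × (79.9 − 59.1) = 0.49 × 20.8 = 10.192.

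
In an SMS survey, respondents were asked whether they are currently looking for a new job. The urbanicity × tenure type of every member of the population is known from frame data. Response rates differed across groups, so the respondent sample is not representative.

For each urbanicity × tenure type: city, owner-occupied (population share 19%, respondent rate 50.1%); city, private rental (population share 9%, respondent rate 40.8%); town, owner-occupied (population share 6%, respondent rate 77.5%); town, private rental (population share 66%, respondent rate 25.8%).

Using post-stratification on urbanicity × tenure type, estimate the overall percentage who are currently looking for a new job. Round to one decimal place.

Each cell contributes population-share × respondent value:
  city, owner-occupied: 0.19 × 50.1 = 9.519
  city, private rental: 0.09 × 40.8 = 3.672
  town, owner-occupied: 0.06 × 77.5 = 4.65
  town, private rental: 0.66 × 25.8 = 17.028
Post-stratified estimate = 34.869 → 34.9%.

34.9%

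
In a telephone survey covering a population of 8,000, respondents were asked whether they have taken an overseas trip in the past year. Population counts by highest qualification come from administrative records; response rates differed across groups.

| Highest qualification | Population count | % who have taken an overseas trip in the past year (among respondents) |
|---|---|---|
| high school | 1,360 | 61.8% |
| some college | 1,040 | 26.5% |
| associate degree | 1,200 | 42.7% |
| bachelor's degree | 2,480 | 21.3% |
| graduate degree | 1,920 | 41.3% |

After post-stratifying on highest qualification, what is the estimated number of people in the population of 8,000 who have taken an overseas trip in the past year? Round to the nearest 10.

2,950

Each cell contributes its population count × the respondent rate:
  high school: 1,360 × 61.8% = 840.48
  some college: 1,040 × 26.5% = 275.6
  associate degree: 1,200 × 42.7% = 512.4
  bachelor's degree: 2,480 × 21.3% = 528.24
  graduate degree: 1,920 × 41.3% = 792.96
Estimated total = 2949.68 → 2,950.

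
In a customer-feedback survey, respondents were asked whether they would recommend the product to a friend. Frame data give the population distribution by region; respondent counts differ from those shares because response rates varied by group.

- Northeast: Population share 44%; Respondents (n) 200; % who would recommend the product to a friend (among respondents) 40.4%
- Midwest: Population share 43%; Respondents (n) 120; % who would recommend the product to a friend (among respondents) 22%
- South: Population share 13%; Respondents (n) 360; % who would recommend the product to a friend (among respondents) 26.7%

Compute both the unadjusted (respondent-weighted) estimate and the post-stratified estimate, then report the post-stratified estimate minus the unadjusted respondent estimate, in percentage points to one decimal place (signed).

+0.8 percentage points

Unadjusted (pooled respondent) estimate weights by respondent counts:
  (200/680)×40.4 + (120/680)×22 + (360/680)×26.7 = 29.9%
Reweighting by population region shares:
  0.44×40.4 + 0.43×22 + 0.13×26.7 = 30.707%
Difference = 30.707 − 29.9 = 0.807 pp.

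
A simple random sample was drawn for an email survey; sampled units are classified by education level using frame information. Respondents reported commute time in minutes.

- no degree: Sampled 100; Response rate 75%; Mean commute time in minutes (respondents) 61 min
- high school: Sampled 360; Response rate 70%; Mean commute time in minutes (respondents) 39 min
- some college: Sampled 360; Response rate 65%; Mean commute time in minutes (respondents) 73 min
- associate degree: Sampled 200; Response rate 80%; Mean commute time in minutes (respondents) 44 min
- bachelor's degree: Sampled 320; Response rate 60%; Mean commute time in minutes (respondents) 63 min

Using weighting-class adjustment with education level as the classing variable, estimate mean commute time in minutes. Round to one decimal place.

56.3

Weighting each respondent by the inverse class response rate inflates each class back to its sampled size, so the class weight is n_sampled:
  no degree: 100 × 61 = 6100
  high school: 360 × 39 = 14,040
  some college: 360 × 73 = 26,280
  associate degree: 200 × 44 = 8800
  bachelor's degree: 320 × 63 = 20,160
Adjusted estimate = 75,380 / 1,340 = 56.2537 → 56.3.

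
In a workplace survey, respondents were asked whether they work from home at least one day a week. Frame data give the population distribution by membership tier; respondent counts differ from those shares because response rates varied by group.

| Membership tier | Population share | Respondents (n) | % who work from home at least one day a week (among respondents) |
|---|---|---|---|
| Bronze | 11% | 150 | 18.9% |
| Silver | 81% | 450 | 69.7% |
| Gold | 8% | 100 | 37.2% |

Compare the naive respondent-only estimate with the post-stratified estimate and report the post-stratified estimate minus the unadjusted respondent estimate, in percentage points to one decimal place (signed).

Without adjustment, the pooled respondent share is:
  (150/700)×18.9 + (450/700)×69.7 + (100/700)×37.2 = 54.1714%
Post-stratifying to population shares instead:
  0.11×18.9 + 0.81×69.7 + 0.08×37.2 = 61.512%
Difference = 61.512 − 54.1714 = 7.3406 pp.

+7.3 percentage points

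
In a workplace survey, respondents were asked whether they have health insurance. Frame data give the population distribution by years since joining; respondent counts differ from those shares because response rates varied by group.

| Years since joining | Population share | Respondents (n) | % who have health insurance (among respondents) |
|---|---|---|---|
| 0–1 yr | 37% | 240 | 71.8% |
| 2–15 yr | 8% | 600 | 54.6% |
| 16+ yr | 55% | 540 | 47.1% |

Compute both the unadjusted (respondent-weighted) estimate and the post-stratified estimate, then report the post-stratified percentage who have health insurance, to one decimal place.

56.8%

Without adjustment, the pooled respondent share is:
  (240/1380)×71.8 + (600/1380)×54.6 + (540/1380)×47.1 = 54.6565%
Post-stratifying to population shares instead:
  0.37×71.8 + 0.08×54.6 + 0.55×47.1 = 56.839%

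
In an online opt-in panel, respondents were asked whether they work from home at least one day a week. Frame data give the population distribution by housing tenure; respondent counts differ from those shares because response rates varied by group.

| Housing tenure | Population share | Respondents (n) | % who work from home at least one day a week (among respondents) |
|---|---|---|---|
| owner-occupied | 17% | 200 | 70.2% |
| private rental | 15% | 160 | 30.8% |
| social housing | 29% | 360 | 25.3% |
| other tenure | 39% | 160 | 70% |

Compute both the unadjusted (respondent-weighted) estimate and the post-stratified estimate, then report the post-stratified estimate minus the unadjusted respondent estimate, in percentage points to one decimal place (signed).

Naive respondent-only estimate (weights = respondent counts):
  (200/880)×70.2 + (160/880)×30.8 + (360/880)×25.3 + (160/880)×70 = 44.6318%
Post-stratifying to population shares instead:
  0.17×70.2 + 0.15×30.8 + 0.29×25.3 + 0.39×70 = 51.191%
Difference = 51.191 − 44.6318 = 6.5592 pp.

+6.6 percentage points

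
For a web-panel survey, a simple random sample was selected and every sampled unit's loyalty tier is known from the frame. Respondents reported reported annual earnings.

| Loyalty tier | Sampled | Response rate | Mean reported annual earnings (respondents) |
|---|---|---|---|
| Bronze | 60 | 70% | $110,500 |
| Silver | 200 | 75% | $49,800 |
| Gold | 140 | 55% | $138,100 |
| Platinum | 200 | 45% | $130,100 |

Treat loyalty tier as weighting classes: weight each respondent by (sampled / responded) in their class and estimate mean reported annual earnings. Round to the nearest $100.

Weighting each respondent by the inverse class response rate inflates each class back to its sampled size, so the class weight is n_sampled:
  Bronze: 60 × 110,500 = 6,630,000
  Silver: 200 × 49,800 = 9,960,000
  Gold: 140 × 138,100 = 19,334,000
  Platinum: 200 × 130,100 = 26,020,000
Adjusted estimate = 61,944,000 / 600 = 103,240 → $103,200.

$103,200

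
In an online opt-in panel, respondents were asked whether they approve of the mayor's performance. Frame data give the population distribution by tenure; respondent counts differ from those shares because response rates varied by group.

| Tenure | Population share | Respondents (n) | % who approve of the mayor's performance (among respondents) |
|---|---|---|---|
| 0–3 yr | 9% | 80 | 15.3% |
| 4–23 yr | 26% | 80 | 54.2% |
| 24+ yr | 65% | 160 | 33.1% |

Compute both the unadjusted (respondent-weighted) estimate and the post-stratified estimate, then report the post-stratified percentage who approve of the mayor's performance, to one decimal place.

Unadjusted (pooled respondent) estimate weights by respondent counts:
  (80/320)×15.3 + (80/320)×54.2 + (160/320)×33.1 = 33.925%
Post-stratifying to population shares instead:
  0.09×15.3 + 0.26×54.2 + 0.65×33.1 = 36.984%

37.0%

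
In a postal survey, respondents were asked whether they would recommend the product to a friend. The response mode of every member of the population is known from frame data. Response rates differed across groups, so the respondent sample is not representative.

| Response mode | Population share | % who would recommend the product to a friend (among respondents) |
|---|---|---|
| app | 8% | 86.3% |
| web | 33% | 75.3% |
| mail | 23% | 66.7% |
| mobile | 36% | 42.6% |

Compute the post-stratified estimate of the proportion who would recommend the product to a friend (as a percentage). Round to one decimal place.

Post-stratification weights by population share, not respondent share:
  app: 0.08 × 86.3 = 6.904
  web: 0.33 × 75.3 = 24.849
  mail: 0.23 × 66.7 = 15.341
  mobile: 0.36 × 42.6 = 15.336
Post-stratified estimate = 62.43 → 62.4%.

62.4%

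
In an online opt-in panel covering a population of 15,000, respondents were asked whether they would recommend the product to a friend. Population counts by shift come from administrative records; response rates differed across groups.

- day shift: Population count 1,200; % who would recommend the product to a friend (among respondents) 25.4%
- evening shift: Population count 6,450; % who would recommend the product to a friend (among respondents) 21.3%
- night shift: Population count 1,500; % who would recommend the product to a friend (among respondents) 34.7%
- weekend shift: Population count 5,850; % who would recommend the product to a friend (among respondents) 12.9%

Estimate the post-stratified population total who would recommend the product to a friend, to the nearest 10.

2,950

Each cell contributes its population count × the respondent rate:
  day shift: 1,200 × 25.4% = 304.8
  evening shift: 6,450 × 21.3% = 1373.85
  night shift: 1,500 × 34.7% = 520.5
  weekend shift: 5,850 × 12.9% = 754.65
Estimated total = 2953.8 → 2,950.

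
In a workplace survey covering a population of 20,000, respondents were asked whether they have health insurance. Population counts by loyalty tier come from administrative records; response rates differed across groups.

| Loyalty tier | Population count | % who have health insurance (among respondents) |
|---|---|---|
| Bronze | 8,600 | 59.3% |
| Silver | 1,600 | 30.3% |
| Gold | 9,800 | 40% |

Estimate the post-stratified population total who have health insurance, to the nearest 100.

9,500

Estimated count per cell = population count × respondent percentage:
  Bronze: 8,600 × 59.3% = 5099.8
  Silver: 1,600 × 30.3% = 484.8
  Gold: 9,800 × 40% = 3920
Estimated total = 9504.6 → 9,500.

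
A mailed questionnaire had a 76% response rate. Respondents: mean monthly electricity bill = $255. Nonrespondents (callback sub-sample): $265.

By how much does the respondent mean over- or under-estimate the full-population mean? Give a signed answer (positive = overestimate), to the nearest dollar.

Nonresponse fraction = 1 − 0.76 = 0.24.
Bias = (nonresponse fraction) × (respondent mean − nonrespondent mean)
     = 0.24 × (255 − 265) = 0.24 × -10 = -2.4.

-$2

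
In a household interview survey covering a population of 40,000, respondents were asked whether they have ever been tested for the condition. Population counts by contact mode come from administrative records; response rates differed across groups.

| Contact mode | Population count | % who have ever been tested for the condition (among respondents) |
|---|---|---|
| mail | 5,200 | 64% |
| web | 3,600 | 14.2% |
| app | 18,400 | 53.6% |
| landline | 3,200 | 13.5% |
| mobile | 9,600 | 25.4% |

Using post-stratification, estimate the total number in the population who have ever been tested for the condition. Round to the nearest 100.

Apply each group's respondent rate to its population count:
  mail: 5,200 × 64% = 3328
  web: 3,600 × 14.2% = 511.2
  app: 18,400 × 53.6% = 9862.4
  landline: 3,200 × 13.5% = 432
  mobile: 9,600 × 25.4% = 2438.4
Estimated total = 16,572 → 16,600.

16,600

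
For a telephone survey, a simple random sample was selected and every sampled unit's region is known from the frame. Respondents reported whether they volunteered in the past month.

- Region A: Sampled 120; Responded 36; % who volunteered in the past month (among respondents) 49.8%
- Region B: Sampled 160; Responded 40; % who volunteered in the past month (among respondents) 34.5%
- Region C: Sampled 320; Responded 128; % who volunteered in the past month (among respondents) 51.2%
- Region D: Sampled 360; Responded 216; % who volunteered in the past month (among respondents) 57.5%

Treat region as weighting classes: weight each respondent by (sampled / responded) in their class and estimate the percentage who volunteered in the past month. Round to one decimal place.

Class response rates: Region A 36/120 = 30%, Region B 40/160 = 25%, Region C 128/320 = 40%, Region D 216/360 = 60%.
With weight = n_sampled/n_responded per class, the weighted class total is n_sampled:
  Region A: 120 × 49.8 = 5976
  Region B: 160 × 34.5 = 5520
  Region C: 320 × 51.2 = 16,384
  Region D: 360 × 57.5 = 20,700
Adjusted estimate = 48,580 / 960 = 50.6042 → 50.6%.

50.6%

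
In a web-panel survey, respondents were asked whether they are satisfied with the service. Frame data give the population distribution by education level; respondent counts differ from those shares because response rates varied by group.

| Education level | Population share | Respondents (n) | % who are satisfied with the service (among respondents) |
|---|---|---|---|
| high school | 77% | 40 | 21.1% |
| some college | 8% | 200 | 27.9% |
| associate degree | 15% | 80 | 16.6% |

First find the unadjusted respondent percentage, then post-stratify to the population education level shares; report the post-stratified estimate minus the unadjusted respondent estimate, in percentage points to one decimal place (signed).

-3.3 percentage points

Naive respondent-only estimate (weights = respondent counts):
  (40/320)×21.1 + (200/320)×27.9 + (80/320)×16.6 = 24.225%
Post-stratifying to population shares instead:
  0.77×21.1 + 0.08×27.9 + 0.15×16.6 = 20.969%
Difference = 20.969 − 24.225 = -3.256 pp.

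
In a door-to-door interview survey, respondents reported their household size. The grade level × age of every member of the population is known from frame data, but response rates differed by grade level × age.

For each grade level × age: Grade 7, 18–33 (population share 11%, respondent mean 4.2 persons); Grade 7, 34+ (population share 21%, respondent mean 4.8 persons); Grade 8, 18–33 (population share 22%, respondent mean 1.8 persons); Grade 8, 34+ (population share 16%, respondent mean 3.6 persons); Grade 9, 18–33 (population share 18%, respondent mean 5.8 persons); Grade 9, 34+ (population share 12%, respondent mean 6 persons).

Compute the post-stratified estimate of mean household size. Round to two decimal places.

Reweight to the known grade level × age distribution:
  Grade 7, 18–33: 0.11 × 4.2 = 0.462
  Grade 7, 34+: 0.21 × 4.8 = 1.008
  Grade 8, 18–33: 0.22 × 1.8 = 0.396
  Grade 8, 34+: 0.16 × 3.6 = 0.576
  Grade 9, 18–33: 0.18 × 5.8 = 1.044
  Grade 9, 34+: 0.12 × 6 = 0.72
Post-stratified estimate = 4.206 → 4.21.

4.21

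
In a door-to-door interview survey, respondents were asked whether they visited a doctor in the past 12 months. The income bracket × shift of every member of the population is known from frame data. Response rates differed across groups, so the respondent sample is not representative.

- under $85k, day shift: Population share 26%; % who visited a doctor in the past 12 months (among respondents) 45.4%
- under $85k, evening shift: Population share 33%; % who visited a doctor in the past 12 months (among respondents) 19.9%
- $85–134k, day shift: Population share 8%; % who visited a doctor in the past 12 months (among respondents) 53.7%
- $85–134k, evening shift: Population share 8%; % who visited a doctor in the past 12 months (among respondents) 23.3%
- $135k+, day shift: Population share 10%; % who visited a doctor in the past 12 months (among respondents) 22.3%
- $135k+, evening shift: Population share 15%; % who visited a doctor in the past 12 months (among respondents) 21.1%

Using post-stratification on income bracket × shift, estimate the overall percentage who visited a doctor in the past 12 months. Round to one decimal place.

Each cell contributes population-share × respondent value:
  under $85k, day shift: 0.26 × 45.4 = 11.804
  under $85k, evening shift: 0.33 × 19.9 = 6.567
  $85–134k, day shift: 0.08 × 53.7 = 4.296
  $85–134k, evening shift: 0.08 × 23.3 = 1.864
  $135k+, day shift: 0.1 × 22.3 = 2.23
  $135k+, evening shift: 0.15 × 21.1 = 3.165
Post-stratified estimate = 29.926 → 29.9%.

29.9%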